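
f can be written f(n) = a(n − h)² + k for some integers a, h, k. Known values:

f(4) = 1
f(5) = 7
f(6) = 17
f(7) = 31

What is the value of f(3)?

First differences 6, 10, 14; second difference 4 = 2a, so a = 2.
Expanding, the n-coefficient is −2ah = -4h; matching it to the data gives h = 3, and then k = -1.
So f(n) = 2(n − 3)² − 1.
f(3) = 2·0² − 1 = -1.

-1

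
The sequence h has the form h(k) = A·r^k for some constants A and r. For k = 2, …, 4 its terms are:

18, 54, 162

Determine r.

3

Consecutive ratio: 54/18 = 3, and 162/54 = 3, so r = 3.
Then A·3^2 = 18 gives A = 2, and h(k) = 2·3^k.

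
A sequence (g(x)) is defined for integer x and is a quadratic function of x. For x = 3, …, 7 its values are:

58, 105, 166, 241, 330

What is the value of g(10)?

First differences: 47, 61, 75, 89. Second differences: 14, 14, 14.
Level-2 differences are constant, so g has degree 2.
Fitting a degree-2 polynomial gives g(x) = 7x² - 2x + 1.
Then g(10) = 681.

681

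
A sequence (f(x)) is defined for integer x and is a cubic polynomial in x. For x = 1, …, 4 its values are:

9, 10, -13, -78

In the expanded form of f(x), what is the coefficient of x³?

-3

Write f(x) = ax³ + bx² + cx + d; the 4 given values yield a linear system in the 4 coefficients.
Solving, f(x) = -3x³ + 6x² + 4x + 2.
The coefficient of x³ is -3.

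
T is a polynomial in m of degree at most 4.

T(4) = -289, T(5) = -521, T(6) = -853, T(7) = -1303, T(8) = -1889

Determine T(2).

-53

First differences: -232, -332, -450, -586. Second differences: -100, -118, -136. Third differences: -18, -18.
Level-3 differences are constant, so T has degree 3.
Fitting a degree-3 polynomial gives T(m) = -3m³ - 5m² - 4m - 1.
Then T(2) = -53.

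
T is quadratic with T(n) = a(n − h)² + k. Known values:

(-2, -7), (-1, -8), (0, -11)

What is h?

First differences -1, -3; second difference -2 = 2a, so a = -1.
Expanding, the n-coefficient is −2ah = 2h; matching it to the data gives h = -2, and then k = -7.
So T(n) = -1(n + 2)² − 7.
Hence h = -2.

-2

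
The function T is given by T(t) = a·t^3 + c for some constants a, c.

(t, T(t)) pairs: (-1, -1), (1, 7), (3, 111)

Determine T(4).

From T(-1) = -1 and T(1) = 7: -1a + c = -1 and 1a + c = 7.
Subtracting: 2a = 8, so a = 4; then c = -1 − 4·(-1) = 3.
So T(t) = 4t³ + 3, and T(4) = 259.

259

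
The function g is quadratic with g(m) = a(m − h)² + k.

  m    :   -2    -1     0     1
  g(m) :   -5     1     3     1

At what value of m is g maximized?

0

First differences 6, 2, -2; second difference -4 = 2a, so a = -2.
Expanding, the m-coefficient is −2ah = 4h; matching it to the data gives h = 0, and then k = 3.
So g(m) = -2(m + 0)² + 3.
Hence h = 0.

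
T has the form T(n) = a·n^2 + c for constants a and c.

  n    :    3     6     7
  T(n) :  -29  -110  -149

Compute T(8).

From T(3) = -29 and T(6) = -110: 9a + c = -29 and 36a + c = -110.
Subtracting: 27a = -81, so a = -3; then c = -29 − (-3)·9 = -2.
So T(n) = -3n² − 2, and T(8) = -194.

-194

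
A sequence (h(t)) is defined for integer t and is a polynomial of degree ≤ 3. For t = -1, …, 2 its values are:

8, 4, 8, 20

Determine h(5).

Write h(t) = at³ + bt² + ct + d; the 4 given values yield a linear system in the 4 coefficients.
Solving, the leading coefficient vanishes, and h(t) = 4t² + 4.
Then h(5) = 104.

104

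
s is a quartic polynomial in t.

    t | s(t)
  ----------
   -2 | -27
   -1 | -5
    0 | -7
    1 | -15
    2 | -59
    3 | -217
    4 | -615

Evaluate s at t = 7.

First differences: 22, -2, -8, -44, -158, -398. Second differences: -24, -6, -36, -114, -240. Third differences: 18, -30, -78, -126. Fourth differences: -48, -48, -48.
Level-4 differences are constant, so s has degree 4.
Fitting a degree-4 polynomial gives s(t) = -2t^4 - t³ - t² - 4t - 7.
Then s(7) = -5229.

-5229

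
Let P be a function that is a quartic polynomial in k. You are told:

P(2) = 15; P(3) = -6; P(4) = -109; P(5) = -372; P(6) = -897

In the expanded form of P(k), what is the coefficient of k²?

Write P(k) = ak^4 + bk³ + ck² + dk + e; the 5 given values yield a linear system in the 5 coefficients.
Solving, P(k) = -k^4 + k³ + 5k² + 3.
The coefficient of k² is 5.

5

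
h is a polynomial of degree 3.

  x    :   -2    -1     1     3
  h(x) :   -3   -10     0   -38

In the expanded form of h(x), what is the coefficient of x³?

-2

Write h(x) = ax³ + bx² + cx + d; the 4 given values yield a linear system in the 4 coefficients.
Solving, h(x) = -2x³ + 7x - 5.
The coefficient of x³ is -2.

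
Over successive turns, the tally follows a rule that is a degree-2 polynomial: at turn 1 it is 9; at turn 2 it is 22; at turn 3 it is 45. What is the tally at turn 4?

Write the value at k as s(k).
Write s(k) = ak² + bk + c; the 3 given values yield a linear system in the 3 coefficients.
Solving, s(k) = 5k² - 2k + 6.
Then s(4) = 78.

78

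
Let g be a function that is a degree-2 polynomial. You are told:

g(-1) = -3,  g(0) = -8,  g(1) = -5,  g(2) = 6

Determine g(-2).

10

First differences: -5, 3, 11. Second differences: 8, 8.
Level-2 differences are constant, so g has degree 2.
Fitting a degree-2 polynomial gives g(t) = 4t² - t - 8.
Then g(-2) = 10.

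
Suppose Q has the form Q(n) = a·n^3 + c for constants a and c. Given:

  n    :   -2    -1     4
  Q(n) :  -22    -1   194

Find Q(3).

83

From Q(-2) = -22 and Q(-1) = -1: -8a + c = -22 and -1a + c = -1.
Subtracting: 7a = 21, so a = 3; then c = -22 − 3·(-8) = 2.
So Q(n) = 3n³ + 2, and Q(3) = 83.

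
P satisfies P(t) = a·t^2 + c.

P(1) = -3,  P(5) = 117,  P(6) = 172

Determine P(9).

From P(1) = -3 and P(5) = 117: 1a + c = -3 and 25a + c = 117.
Subtracting: 24a = 120, so a = 5; then c = -3 − 5·1 = -8.
So P(t) = 5t² − 8, and P(9) = 397.

397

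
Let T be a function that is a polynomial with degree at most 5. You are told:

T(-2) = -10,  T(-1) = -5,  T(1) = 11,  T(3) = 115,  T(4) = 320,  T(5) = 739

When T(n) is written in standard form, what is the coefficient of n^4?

Write T(n) = an^5 + bn^4 + cn³ + dn² + en + p; the 6 given values yield a linear system in the 6 coefficients.
Solving, the leading coefficient vanishes, and T(n) = n^4 + n³ - 2n² + 7n + 4.
The coefficient of n^4 is 1.

1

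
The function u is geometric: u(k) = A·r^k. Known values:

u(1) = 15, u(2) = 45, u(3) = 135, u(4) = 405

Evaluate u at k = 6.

3645

Consecutive ratio: 45/15 = 3, and 135/45 = 3, so r = 3.
Then A·3^1 = 15 gives A = 5, and u(k) = 5·3^k.
u(6) = 5·3^6 = 3645.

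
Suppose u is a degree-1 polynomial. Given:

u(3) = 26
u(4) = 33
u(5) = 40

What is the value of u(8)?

First differences: 7, 7.
Level-1 differences are constant, so u has degree 1.
Fitting a degree-1 polynomial gives u(m) = 7m + 5.
Then u(8) = 61.

61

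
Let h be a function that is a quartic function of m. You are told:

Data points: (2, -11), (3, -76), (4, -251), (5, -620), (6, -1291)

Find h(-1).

Write h(m) = am^4 + bm³ + cm² + dm + e; the 5 given values yield a linear system in the 5 coefficients.
Solving, h(m) = -m^4 + 5.
Then h(-1) = 4.

4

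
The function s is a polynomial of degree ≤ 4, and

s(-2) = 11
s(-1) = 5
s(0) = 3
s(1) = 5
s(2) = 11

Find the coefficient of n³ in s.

First differences: -6, -2, 2, 6. Second differences: 4, 4, 4.
Level-2 differences are constant, so s has degree 2.
Fitting a degree-2 polynomial gives s(n) = 2n² + 3.
The coefficient of n³ is 0.

0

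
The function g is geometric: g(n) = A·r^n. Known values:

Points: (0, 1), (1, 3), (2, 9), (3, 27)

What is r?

Consecutive ratio: 3/1 = 3, and 9/3 = 3, so r = 3.
Then A·3^0 = 1 gives A = 1, and g(n) = 1·3^n.

3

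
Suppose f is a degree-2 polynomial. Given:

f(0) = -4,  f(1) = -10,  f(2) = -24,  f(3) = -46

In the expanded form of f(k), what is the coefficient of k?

Write f(k) = ak² + bk + c; the 4 given values yield a linear system in the 3 coefficients.
Solving, f(k) = -4k² - 2k - 4.
The coefficient of k is -2.

-2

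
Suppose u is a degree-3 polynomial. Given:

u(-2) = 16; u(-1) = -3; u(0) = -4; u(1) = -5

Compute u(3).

-79

Write u(t) = at³ + bt² + ct + d; the 4 given values yield a linear system in the 4 coefficients.
Solving, u(t) = -3t³ + 2t - 4.
Then u(3) = -79.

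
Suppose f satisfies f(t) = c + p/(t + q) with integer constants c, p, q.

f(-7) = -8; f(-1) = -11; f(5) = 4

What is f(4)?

(f(t) − c)(t + q) = p for each data point; the three points give a linear system in c and q, then p follows.
Solving: c = -6, q = -3, p = 20, so f(t) = -6 + 20/(t − 3).
Then f(4) = -6 + 20/1 = 14.

14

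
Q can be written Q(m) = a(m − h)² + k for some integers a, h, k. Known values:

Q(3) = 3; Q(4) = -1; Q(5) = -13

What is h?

3

First differences -4, -12; second difference -8 = 2a, so a = -4.
Expanding, the m-coefficient is −2ah = 8h; matching it to the data gives h = 3, and then k = 3.
So Q(m) = -4(m − 3)² + 3.
Hence h = 3.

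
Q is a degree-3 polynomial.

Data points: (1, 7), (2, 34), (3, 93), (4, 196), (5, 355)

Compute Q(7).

889

First differences: 27, 59, 103, 159. Second differences: 32, 44, 56. Third differences: 12, 12.
Level-3 differences are constant, so Q has degree 3.
Fitting a degree-3 polynomial gives Q(t) = 2t³ + 4t² + t.
Then Q(7) = 889.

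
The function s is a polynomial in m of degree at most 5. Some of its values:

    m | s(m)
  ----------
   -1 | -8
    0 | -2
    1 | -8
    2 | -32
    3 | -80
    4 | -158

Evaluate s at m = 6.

First differences: 6, -6, -24, -48, -78. Second differences: -12, -18, -24, -30. Third differences: -6, -6, -6.
Level-3 differences are constant, so s has degree 3.
Fitting a degree-3 polynomial gives s(m) = -m³ - 6m² + m - 2.
Then s(6) = -428.

-428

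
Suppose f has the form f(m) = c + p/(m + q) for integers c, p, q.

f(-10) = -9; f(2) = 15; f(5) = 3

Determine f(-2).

-25

(f(m) − c)(m + q) = p for each data point; the three points give a linear system in c and q, then p follows.
Solving: c = -5, q = 0, p = 40, so f(m) = -5 + 40/(m + 0).
Then f(-2) = -5 + 40/(-2) = -25.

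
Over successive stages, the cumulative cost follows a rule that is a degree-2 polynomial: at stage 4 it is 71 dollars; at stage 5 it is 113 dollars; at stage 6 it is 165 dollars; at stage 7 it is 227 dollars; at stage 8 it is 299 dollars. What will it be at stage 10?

Write the value at k as h(k).
First differences: 42, 52, 62, 72. Second differences: 10, 10, 10.
Level-2 differences are constant, so h has degree 2.
Fitting a degree-2 polynomial gives h(k) = 5k² - 3k + 3.
Then h(10) = 473.

473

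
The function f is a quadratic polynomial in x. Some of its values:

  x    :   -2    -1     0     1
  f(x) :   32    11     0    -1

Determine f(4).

56

First differences: -21, -11, -1. Second differences: 10, 10.
Level-2 differences are constant, so f has degree 2.
Fitting a degree-2 polynomial gives f(x) = 5x² - 6x.
Then f(4) = 56.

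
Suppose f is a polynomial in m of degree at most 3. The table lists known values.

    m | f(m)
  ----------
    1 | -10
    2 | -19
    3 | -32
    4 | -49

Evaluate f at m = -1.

-4

Write f(m) = am³ + bm² + cm + d; the 4 given values yield a linear system in the 4 coefficients.
Solving, the leading coefficient vanishes, and f(m) = -2m² - 3m - 5.
Then f(-1) = -4.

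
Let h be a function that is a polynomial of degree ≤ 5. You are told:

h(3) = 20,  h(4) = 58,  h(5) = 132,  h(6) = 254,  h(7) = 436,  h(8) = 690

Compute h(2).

6

First differences: 38, 74, 122, 182, 254. Second differences: 36, 48, 60, 72. Third differences: 12, 12, 12.
Level-3 differences are constant, so h has degree 3.
Fitting a degree-3 polynomial gives h(t) = 2t³ - 6t² + 6t + 2.
Then h(2) = 6.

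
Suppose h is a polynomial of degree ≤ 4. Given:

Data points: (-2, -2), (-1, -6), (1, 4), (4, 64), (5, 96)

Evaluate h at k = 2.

18

Write h(k) = ak^4 + bk³ + ck² + dk + e; the 5 given values yield a linear system in the 5 coefficients.
Solving, the top 2 coefficients vanish, and h(k) = 3k² + 5k - 4.
Then h(2) = 18.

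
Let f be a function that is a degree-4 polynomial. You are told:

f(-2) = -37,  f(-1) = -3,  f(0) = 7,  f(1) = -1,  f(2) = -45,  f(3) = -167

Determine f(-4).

First differences: 34, 10, -8, -44, -122. Second differences: -24, -18, -36, -78. Third differences: 6, -18, -42. Fourth differences: -24, -24.
Level-4 differences are constant, so f has degree 4.
Fitting a degree-4 polynomial gives f(k) = -k^4 - k³ - 8k² + 2k + 7.
Then f(-4) = -321.

-321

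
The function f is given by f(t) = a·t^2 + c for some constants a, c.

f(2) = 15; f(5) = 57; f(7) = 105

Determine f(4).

From f(2) = 15 and f(5) = 57: 4a + c = 15 and 25a + c = 57.
Subtracting: 21a = 42, so a = 2; then c = 15 − 2·4 = 7.
So f(t) = 2t² + 7, and f(4) = 39.

39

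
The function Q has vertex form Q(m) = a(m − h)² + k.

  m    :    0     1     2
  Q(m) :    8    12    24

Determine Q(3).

44

First differences 4, 12; second difference 8 = 2a, so a = 4.
Expanding, the m-coefficient is −2ah = -8h; matching it to the data gives h = 0, and then k = 8.
So Q(m) = 4(m + 0)² + 8.
Q(3) = 4·3² + 8 = 44.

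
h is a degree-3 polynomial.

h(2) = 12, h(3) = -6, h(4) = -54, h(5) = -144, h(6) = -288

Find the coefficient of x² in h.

3

Write h(x) = ax³ + bx² + cx + d; the 5 given values yield a linear system in the 4 coefficients.
Solving, h(x) = -2x³ + 3x² + 5x + 6.
The coefficient of x² is 3.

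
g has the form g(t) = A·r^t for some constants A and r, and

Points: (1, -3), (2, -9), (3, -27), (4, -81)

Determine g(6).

Consecutive ratio: -9/(-3) = 3, and -27/(-9) = 3, so r = 3.
Then A·3^1 = -3 gives A = -1, and g(t) = -1·3^t.
g(6) = -1·3^6 = -729.

-729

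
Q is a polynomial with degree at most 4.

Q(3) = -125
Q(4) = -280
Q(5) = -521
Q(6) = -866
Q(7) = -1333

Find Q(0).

First differences: -155, -241, -345, -467. Second differences: -86, -104, -122. Third differences: -18, -18.
Level-3 differences are constant, so Q has degree 3.
Fitting a degree-3 polynomial gives Q(k) = -3k³ - 7k² + 5k + 4.
Then Q(0) = 4.

4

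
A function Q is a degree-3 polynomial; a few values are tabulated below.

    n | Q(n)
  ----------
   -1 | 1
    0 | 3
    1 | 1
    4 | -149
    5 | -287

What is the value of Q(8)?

-1133

Write Q(n) = an³ + bn² + cn + d; the 5 given values yield a linear system in the 4 coefficients.
Solving, Q(n) = -2n³ - 2n² + 2n + 3.
Then Q(8) = -1133.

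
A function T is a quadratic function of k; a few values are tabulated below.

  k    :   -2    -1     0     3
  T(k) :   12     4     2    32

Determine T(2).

16

Write T(k) = ak² + bk + c; the 4 given values yield a linear system in the 3 coefficients.
Solving, T(k) = 3k² + k + 2.
Then T(2) = 16.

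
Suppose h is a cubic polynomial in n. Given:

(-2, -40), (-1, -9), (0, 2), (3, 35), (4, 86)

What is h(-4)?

Write h(n) = an³ + bn² + cn + d; the 5 given values yield a linear system in the 4 coefficients.
Solving, h(n) = 2n³ - 4n² + 5n + 2.
Then h(-4) = -210.

-210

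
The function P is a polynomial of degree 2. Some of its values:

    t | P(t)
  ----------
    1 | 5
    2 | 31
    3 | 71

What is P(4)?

125

Write P(t) = at² + bt + c; the 3 given values yield a linear system in the 3 coefficients.
Solving, P(t) = 7t² + 5t - 7.
Then P(4) = 125.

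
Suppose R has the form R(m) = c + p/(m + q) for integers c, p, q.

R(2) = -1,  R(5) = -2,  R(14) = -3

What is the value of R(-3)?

(R(m) − c)(m + q) = p for each data point; the three points give a linear system in c and q, then p follows.
Solving: c = -4, q = 4, p = 18, so R(m) = -4 + 18/(m + 4).
Then R(-3) = -4 + 18/1 = 14.

14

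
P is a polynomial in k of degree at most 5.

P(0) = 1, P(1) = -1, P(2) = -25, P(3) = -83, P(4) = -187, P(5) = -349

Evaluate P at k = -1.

-7

Write P(k) = ak^5 + bk^4 + ck³ + dk² + ek + p; the 6 given values yield a linear system in the 6 coefficients.
Solving, the top 2 coefficients vanish, and P(k) = -2k³ - 5k² + 5k + 1.
Then P(-1) = -7.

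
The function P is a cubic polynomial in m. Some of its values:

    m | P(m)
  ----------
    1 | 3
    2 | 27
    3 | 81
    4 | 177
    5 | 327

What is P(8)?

1221

Write P(m) = am³ + bm² + cm + d; the 5 given values yield a linear system in the 4 coefficients.
Solving, P(m) = 2m³ + 3m² + m - 3.
Then P(8) = 1221.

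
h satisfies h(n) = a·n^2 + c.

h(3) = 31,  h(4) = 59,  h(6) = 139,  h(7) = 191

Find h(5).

95

From h(3) = 31 and h(4) = 59: 9a + c = 31 and 16a + c = 59.
Subtracting: 7a = 28, so a = 4; then c = 31 − 4·9 = -5.
So h(n) = 4n² − 5, and h(5) = 95.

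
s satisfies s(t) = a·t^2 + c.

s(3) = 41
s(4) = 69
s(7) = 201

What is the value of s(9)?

329

From s(3) = 41 and s(4) = 69: 9a + c = 41 and 16a + c = 69.
Subtracting: 7a = 28, so a = 4; then c = 41 − 4·9 = 5.
So s(t) = 4t² + 5, and s(9) = 329.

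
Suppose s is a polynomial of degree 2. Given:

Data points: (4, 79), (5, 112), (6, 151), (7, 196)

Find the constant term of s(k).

7

Write s(k) = ak² + bk + c; the 4 given values yield a linear system in the 3 coefficients.
Solving, s(k) = 3k² + 6k + 7.
The constant term is s(0) = 7.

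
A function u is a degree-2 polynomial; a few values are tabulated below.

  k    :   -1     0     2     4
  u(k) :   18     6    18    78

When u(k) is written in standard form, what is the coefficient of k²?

Write u(k) = ak² + bk + c; the 4 given values yield a linear system in the 3 coefficients.
Solving, u(k) = 6k² - 6k + 6.
The coefficient of k² is 6.

6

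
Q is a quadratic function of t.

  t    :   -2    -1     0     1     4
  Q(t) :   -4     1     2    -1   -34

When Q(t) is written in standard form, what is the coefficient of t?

-1

Write Q(t) = at² + bt + c; the 5 given values yield a linear system in the 3 coefficients.
Solving, Q(t) = -2t² - t + 2.
The coefficient of t is -1.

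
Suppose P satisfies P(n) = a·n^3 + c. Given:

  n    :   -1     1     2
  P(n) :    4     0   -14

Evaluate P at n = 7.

From P(-1) = 4 and P(1) = 0: -1a + c = 4 and 1a + c = 0.
Subtracting: 2a = -4, so a = -2; then c = 4 − (-2)·(-1) = 2.
So P(n) = -2n³ + 2, and P(7) = -684.

-684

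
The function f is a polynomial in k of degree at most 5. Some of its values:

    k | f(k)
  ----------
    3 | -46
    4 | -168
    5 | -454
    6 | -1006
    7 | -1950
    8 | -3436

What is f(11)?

First differences: -122, -286, -552, -944, -1486. Second differences: -164, -266, -392, -542. Third differences: -102, -126, -150. Fourth differences: -24, -24.
Level-4 differences are constant, so f has degree 4.
Fitting a degree-4 polynomial gives f(k) = -k^4 + k³ + 3k² - 5k - 4.
Then f(11) = -13006.

-13006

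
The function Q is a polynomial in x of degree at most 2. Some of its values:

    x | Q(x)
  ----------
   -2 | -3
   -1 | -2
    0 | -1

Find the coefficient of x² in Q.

0

Write Q(x) = ax² + bx + c; the 3 given values yield a linear system in the 3 coefficients.
Solving, the leading coefficient vanishes, and Q(x) = x - 1.
The coefficient of x² is 0.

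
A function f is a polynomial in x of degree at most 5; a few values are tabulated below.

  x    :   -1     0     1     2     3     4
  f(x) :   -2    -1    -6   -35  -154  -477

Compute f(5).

First differences: 1, -5, -29, -119, -323. Second differences: -6, -24, -90, -204. Third differences: -18, -66, -114. Fourth differences: -48, -48.
Level-4 differences are constant, so f has degree 4.
Fitting a degree-4 polynomial gives f(x) = -2x^4 + x³ - x² - 3x - 1.
Then f(5) = -1166.

-1166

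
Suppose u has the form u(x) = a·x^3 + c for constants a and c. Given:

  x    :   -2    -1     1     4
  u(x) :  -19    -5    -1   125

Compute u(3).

From u(-2) = -19 and u(-1) = -5: -8a + c = -19 and -1a + c = -5.
Subtracting: 7a = 14, so a = 2; then c = -19 − 2·(-8) = -3.
So u(x) = 2x³ − 3, and u(3) = 51.

51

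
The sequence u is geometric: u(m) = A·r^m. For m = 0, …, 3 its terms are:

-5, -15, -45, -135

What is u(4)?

-405

Consecutive ratio: -15/(-5) = 3, and -45/(-15) = 3, so r = 3.
Then A·3^0 = -5 gives A = -5, and u(m) = -5·3^m.
u(4) = -5·3^4 = -405.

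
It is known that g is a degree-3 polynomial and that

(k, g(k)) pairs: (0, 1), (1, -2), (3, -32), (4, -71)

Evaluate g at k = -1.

Write g(k) = ak³ + bk² + ck + d; the 4 given values yield a linear system in the 4 coefficients.
Solving, g(k) = -k³ - 2k + 1.
Then g(-1) = 4.

4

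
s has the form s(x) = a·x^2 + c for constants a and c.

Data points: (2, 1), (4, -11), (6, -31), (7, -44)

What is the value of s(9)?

From s(2) = 1 and s(4) = -11: 4a + c = 1 and 16a + c = -11.
Subtracting: 12a = -12, so a = -1; then c = 1 − (-1)·4 = 5.
So s(x) = -1x² + 5, and s(9) = -76.

-76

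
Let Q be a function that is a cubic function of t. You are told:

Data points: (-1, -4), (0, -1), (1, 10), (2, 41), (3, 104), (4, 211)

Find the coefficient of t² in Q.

First differences: 3, 11, 31, 63, 107. Second differences: 8, 20, 32, 44. Third differences: 12, 12, 12.
Level-3 differences are constant, so Q has degree 3.
Fitting a degree-3 polynomial gives Q(t) = 2t³ + 4t² + 5t - 1.
The coefficient of t² is 4.

4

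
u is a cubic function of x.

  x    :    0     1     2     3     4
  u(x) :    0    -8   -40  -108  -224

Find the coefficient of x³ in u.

-2

Write u(x) = ax³ + bx² + cx + d; the 5 given values yield a linear system in the 4 coefficients.
Solving, u(x) = -2x³ - 6x².
The coefficient of x³ is -2.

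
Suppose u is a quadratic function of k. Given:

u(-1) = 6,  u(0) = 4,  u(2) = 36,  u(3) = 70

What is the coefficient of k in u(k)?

Write u(k) = ak² + bk + c; the 4 given values yield a linear system in the 3 coefficients.
Solving, u(k) = 6k² + 4k + 4.
The coefficient of k is 4.

4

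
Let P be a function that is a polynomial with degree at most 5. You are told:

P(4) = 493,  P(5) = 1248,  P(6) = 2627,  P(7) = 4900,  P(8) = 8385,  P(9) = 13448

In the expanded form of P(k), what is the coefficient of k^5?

Write P(k) = ak^5 + bk^4 + ck³ + dk² + ek + p; the 6 given values yield a linear system in the 6 coefficients.
Solving, the leading coefficient vanishes, and P(k) = 2k^4 + k³ - 5k² + k - 7.
The coefficient of k^5 is 0.

0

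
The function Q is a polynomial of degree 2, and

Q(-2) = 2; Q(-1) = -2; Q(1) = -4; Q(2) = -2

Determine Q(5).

Write Q(k) = ak² + bk + c; the 4 given values yield a linear system in the 3 coefficients.
Solving, Q(k) = k² - k - 4.
Then Q(5) = 16.

16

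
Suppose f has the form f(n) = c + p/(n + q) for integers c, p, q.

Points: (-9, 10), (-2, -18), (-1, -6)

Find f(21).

5

(f(n) − c)(n + q) = p for each data point; the three points give a linear system in c and q, then p follows.
Solving: c = 6, q = 3, p = -24, so f(n) = 6 − 24/(n + 3).
Then f(21) = 6 − 24/24 = 5.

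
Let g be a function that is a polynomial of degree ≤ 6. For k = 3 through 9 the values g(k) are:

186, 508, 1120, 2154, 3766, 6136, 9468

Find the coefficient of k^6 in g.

0

First differences: 322, 612, 1034, 1612, 2370, 3332. Second differences: 290, 422, 578, 758, 962. Third differences: 132, 156, 180, 204. Fourth differences: 24, 24, 24.
Level-4 differences are constant, so g has degree 4.
Fitting a degree-4 polynomial gives g(k) = k^4 + 4k³ - k.
The coefficient of k^6 is 0.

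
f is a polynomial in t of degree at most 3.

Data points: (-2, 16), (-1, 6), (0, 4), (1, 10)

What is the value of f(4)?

76

Write f(t) = at³ + bt² + ct + d; the 4 given values yield a linear system in the 4 coefficients.
Solving, the leading coefficient vanishes, and f(t) = 4t² + 2t + 4.
Then f(4) = 76.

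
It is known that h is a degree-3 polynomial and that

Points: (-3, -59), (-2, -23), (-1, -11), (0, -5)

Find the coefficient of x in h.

Write h(x) = ax³ + bx² + cx + d; the 4 given values yield a linear system in the 4 coefficients.
Solving, h(x) = 3x³ + 6x² + 9x - 5.
The coefficient of x is 9.

9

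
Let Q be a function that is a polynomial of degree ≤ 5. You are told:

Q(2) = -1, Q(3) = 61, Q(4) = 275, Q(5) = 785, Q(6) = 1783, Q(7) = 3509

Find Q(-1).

First differences: 62, 214, 510, 998, 1726. Second differences: 152, 296, 488, 728. Third differences: 144, 192, 240. Fourth differences: 48, 48.
Level-4 differences are constant, so Q has degree 4.
Fitting a degree-4 polynomial gives Q(x) = 2x^4 - 4x³ + 2x² - 2x - 5.
Then Q(-1) = 5.

5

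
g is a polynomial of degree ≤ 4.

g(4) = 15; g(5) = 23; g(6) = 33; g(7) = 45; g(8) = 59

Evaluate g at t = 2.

Write g(t) = at^4 + bt³ + ct² + dt + e; the 5 given values yield a linear system in the 5 coefficients.
Solving, the top 2 coefficients vanish, and g(t) = t² - t + 3.
Then g(2) = 5.

5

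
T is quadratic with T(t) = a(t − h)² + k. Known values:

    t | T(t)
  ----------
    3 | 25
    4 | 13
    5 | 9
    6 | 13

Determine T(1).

73

First differences -12, -4, 4; second difference 8 = 2a, so a = 4.
Expanding, the t-coefficient is −2ah = -8h; matching it to the data gives h = 5, and then k = 9.
So T(t) = 4(t − 5)² + 9.
T(1) = 4·(-4)² + 9 = 73.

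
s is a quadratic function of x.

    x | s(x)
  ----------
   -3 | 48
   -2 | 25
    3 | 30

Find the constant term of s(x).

3

Write s(x) = ax² + bx + c; the 3 given values yield a linear system in the 3 coefficients.
Solving, s(x) = 4x² - 3x + 3.
The constant term is s(0) = 3.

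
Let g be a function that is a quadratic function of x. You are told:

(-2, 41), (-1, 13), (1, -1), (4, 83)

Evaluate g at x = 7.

293

Write g(x) = ax² + bx + c; the 4 given values yield a linear system in the 3 coefficients.
Solving, g(x) = 7x² - 7x - 1.
Then g(7) = 293.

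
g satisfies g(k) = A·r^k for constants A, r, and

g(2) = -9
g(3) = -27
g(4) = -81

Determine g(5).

-243

Consecutive ratio: -27/(-9) = 3, and -81/(-27) = 3, so r = 3.
Then A·3^2 = -9 gives A = -1, and g(k) = -1·3^k.
g(5) = -1·3^5 = -243.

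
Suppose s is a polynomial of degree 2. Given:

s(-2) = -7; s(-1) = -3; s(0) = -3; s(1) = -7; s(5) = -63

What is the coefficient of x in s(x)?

Write s(x) = ax² + bx + c; the 5 given values yield a linear system in the 3 coefficients.
Solving, s(x) = -2x² - 2x - 3.
The coefficient of x is -2.

-2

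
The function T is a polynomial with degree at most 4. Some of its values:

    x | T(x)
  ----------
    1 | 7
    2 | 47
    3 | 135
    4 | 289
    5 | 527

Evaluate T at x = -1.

First differences: 40, 88, 154, 238. Second differences: 48, 66, 84. Third differences: 18, 18.
Level-3 differences are constant, so T has degree 3.
Fitting a degree-3 polynomial gives T(x) = 3x³ + 6x² + x - 3.
Then T(-1) = -1.

-1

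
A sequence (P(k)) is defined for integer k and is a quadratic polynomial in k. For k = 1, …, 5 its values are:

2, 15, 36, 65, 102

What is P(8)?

Write P(k) = ak² + bk + c; the 5 given values yield a linear system in the 3 coefficients.
Solving, P(k) = 4k² + k - 3.
Then P(8) = 261.

261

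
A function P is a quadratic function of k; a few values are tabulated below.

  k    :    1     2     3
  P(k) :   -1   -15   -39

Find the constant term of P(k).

Write P(k) = ak² + bk + c; the 3 given values yield a linear system in the 3 coefficients.
Solving, P(k) = -5k² + k + 3.
The constant term is P(0) = 3.

3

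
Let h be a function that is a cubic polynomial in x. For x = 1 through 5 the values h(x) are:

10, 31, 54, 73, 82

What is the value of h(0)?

First differences: 21, 23, 19, 9. Second differences: 2, -4, -10. Third differences: -6, -6.
Level-3 differences are constant, so h has degree 3.
Fitting a degree-3 polynomial gives h(x) = -x³ + 7x² + 7x - 3.
Then h(0) = -3.

-3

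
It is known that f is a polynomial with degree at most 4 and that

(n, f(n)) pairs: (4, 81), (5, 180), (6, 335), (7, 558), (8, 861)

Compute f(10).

1755

Write f(n) = an^4 + bn³ + cn² + dn + e; the 5 given values yield a linear system in the 5 coefficients.
Solving, the leading coefficient vanishes, and f(n) = 2n³ - 2n² - 5n + 5.
Then f(10) = 1755.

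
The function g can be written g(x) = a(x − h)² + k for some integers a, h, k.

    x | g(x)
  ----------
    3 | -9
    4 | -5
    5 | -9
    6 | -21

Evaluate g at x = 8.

-69

First differences 4, -4, -12; second difference -8 = 2a, so a = -4.
Expanding, the x-coefficient is −2ah = 8h; matching it to the data gives h = 4, and then k = -5.
So g(x) = -4(x − 4)² − 5.
g(8) = -4·4² − 5 = -69.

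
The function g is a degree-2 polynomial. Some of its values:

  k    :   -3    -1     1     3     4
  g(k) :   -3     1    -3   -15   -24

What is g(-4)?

-8

Write g(k) = ak² + bk + c; the 5 given values yield a linear system in the 3 coefficients.
Solving, g(k) = -k² - 2k.
Then g(-4) = -8.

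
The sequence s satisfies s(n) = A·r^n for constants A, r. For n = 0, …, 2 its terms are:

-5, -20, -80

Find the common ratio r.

Consecutive ratio: -20/(-5) = 4, and -80/(-20) = 4, so r = 4.
Then A·4^0 = -5 gives A = -5, and s(n) = -5·4^n.

4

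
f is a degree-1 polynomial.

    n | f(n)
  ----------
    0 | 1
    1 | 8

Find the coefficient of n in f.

7

Write f(n) = an + b; the 2 given values yield a linear system in the 2 coefficients.
Solving, f(n) = 7n + 1.
The coefficient of n is 7.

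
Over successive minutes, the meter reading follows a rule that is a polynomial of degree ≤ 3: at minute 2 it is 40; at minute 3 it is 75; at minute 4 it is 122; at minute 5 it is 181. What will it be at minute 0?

6

Write the value at n as Q(n).
Write Q(n) = an³ + bn² + cn + d; the 4 given values yield a linear system in the 4 coefficients.
Solving, the leading coefficient vanishes, and Q(n) = 6n² + 5n + 6.
Then Q(0) = 6.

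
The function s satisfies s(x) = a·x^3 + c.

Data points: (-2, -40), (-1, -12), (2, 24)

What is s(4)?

From s(-2) = -40 and s(-1) = -12: -8a + c = -40 and -1a + c = -12.
Subtracting: 7a = 28, so a = 4; then c = -40 − 4·(-8) = -8.
So s(x) = 4x³ − 8, and s(4) = 248.

248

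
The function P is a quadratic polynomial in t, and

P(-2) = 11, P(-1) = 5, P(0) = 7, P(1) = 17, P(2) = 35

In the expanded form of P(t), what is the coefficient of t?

6

Write P(t) = at² + bt + c; the 5 given values yield a linear system in the 3 coefficients.
Solving, P(t) = 4t² + 6t + 7.
The coefficient of t is 6.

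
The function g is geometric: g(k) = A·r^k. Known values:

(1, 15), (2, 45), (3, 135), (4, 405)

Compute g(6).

Consecutive ratio: 45/15 = 3, and 135/45 = 3, so r = 3.
Then A·3^1 = 15 gives A = 5, and g(k) = 5·3^k.
g(6) = 5·3^6 = 3645.

3645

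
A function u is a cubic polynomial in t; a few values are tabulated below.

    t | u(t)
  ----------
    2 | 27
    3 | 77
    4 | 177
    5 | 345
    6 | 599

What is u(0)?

5

First differences: 50, 100, 168, 254. Second differences: 50, 68, 86. Third differences: 18, 18.
Level-3 differences are constant, so u has degree 3.
Fitting a degree-3 polynomial gives u(t) = 3t³ - 2t² + 3t + 5.
The constant term is u(0) = 5.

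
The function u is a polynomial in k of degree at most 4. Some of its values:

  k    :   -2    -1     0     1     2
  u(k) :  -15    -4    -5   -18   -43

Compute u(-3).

-38

Write u(k) = ak^4 + bk³ + ck² + dk + e; the 5 given values yield a linear system in the 5 coefficients.
Solving, the top 2 coefficients vanish, and u(k) = -6k² - 7k - 5.
Then u(-3) = -38.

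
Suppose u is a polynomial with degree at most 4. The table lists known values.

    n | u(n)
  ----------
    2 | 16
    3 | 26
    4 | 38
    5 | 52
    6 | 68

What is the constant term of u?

2

Write u(n) = an^4 + bn³ + cn² + dn + e; the 5 given values yield a linear system in the 5 coefficients.
Solving, the top 2 coefficients vanish, and u(n) = n² + 5n + 2.
The constant term is u(0) = 2.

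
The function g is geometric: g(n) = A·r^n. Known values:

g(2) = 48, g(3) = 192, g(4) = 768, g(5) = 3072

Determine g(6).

12288

Consecutive ratio: 192/48 = 4, and 768/192 = 4, so r = 4.
Then A·4^2 = 48 gives A = 3, and g(n) = 3·4^n.
g(6) = 3·4^6 = 12288.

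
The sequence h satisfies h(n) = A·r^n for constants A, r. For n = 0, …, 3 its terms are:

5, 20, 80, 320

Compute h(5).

5120

Consecutive ratio: 20/5 = 4, and 80/20 = 4, so r = 4.
Then A·4^0 = 5 gives A = 5, and h(n) = 5·4^n.
h(5) = 5·4^5 = 5120.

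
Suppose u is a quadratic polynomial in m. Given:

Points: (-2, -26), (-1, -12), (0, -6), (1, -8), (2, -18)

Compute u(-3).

-48

Write u(m) = am² + bm + c; the 5 given values yield a linear system in the 3 coefficients.
Solving, u(m) = -4m² + 2m - 6.
Then u(-3) = -48.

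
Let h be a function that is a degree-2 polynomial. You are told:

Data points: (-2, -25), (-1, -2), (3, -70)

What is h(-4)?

-119

Write h(x) = ax² + bx + c; the 3 given values yield a linear system in the 3 coefficients.
Solving, h(x) = -8x² - x + 5.
Then h(-4) = -119.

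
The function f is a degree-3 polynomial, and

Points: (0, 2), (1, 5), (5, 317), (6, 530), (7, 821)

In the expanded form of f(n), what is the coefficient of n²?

3

Write f(n) = an³ + bn² + cn + d; the 5 given values yield a linear system in the 4 coefficients.
Solving, f(n) = 2n³ + 3n² - 2n + 2.
The coefficient of n² is 3.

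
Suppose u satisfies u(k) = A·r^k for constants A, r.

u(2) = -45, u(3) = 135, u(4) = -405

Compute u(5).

Consecutive ratio: 135/(-45) = -3, and -405/135 = -3, so r = -3.
Then A·(-3)^2 = -45 gives A = -5, and u(k) = -5·(-3)^k.
u(5) = -5·(-3)^5 = 1215.

1215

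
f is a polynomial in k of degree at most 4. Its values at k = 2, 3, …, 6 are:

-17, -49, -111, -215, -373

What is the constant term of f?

First differences: -32, -62, -104, -158. Second differences: -30, -42, -54. Third differences: -12, -12.
Level-3 differences are constant, so f has degree 3.
Fitting a degree-3 polynomial gives f(k) = -2k³ + 3k² - 9k + 5.
The constant term is f(0) = 5.

5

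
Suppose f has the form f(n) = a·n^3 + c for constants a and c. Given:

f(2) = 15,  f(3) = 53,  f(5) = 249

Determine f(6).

From f(2) = 15 and f(3) = 53: 8a + c = 15 and 27a + c = 53.
Subtracting: 19a = 38, so a = 2; then c = 15 − 2·8 = -1.
So f(n) = 2n³ − 1, and f(6) = 431.

431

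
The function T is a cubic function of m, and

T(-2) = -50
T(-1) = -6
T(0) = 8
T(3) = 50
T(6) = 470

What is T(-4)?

Write T(m) = am³ + bm² + cm + d; the 5 given values yield a linear system in the 4 coefficients.
Solving, T(m) = 3m³ - 6m² + 5m + 8.
Then T(-4) = -300.

-300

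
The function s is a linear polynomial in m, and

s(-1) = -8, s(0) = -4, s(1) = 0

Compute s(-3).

First differences: 4, 4.
Level-1 differences are constant, so s has degree 1.
Fitting a degree-1 polynomial gives s(m) = 4m - 4.
Then s(-3) = -16.

-16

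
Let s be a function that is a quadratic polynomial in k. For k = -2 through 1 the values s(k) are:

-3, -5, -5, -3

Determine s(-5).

First differences: -2, 0, 2. Second differences: 2, 2.
Level-2 differences are constant, so s has degree 2.
Fitting a degree-2 polynomial gives s(k) = k² + k - 5.
Then s(-5) = 15.

15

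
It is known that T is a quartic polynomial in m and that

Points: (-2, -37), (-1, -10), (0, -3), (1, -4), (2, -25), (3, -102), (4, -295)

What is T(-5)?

-718

First differences: 27, 7, -1, -21, -77, -193. Second differences: -20, -8, -20, -56, -116. Third differences: 12, -12, -36, -60. Fourth differences: -24, -24, -24.
Level-4 differences are constant, so T has degree 4.
Fitting a degree-4 polynomial gives T(m) = -m^4 - 3m² + 3m - 3.
Then T(-5) = -718.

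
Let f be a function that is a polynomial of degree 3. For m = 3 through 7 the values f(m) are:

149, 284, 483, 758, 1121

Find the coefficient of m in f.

5

Write f(m) = am³ + bm² + cm + d; the 5 given values yield a linear system in the 4 coefficients.
Solving, f(m) = 2m³ + 8m² + 5m + 8.
The coefficient of m is 5.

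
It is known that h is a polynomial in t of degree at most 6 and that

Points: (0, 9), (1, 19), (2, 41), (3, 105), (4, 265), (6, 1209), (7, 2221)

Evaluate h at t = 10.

9289

Write h(t) = at^6 + bt^5 + ct^4 + dt³ + et² + pt + q; the 7 given values yield a linear system in the 7 coefficients.
Solving, the top 2 coefficients vanish, and h(t) = t^4 - t³ + 2t² + 8t + 9.
Then h(10) = 9289.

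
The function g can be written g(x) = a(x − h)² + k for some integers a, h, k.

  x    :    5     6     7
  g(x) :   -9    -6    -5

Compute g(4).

First differences 3, 1; second difference -2 = 2a, so a = -1.
Expanding, the x-coefficient is −2ah = 2h; matching it to the data gives h = 7, and then k = -5.
So g(x) = -1(x − 7)² − 5.
g(4) = -1·(-3)² − 5 = -14.

-14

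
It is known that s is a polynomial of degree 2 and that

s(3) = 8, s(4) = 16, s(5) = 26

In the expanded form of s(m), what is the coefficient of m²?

Write s(m) = am² + bm + c; the 3 given values yield a linear system in the 3 coefficients.
Solving, s(m) = m² + m - 4.
The coefficient of m² is 1.

1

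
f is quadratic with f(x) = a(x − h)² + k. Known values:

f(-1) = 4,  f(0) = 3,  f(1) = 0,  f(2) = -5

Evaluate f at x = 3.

First differences -1, -3, -5; second difference -2 = 2a, so a = -1.
Expanding, the x-coefficient is −2ah = 2h; matching it to the data gives h = -1, and then k = 4.
So f(x) = -1(x + 1)² + 4.
f(3) = -1·4² + 4 = -12.

-12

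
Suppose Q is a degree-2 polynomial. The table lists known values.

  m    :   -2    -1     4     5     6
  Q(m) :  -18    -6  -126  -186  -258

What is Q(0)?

-6

Write Q(m) = am² + bm + c; the 5 given values yield a linear system in the 3 coefficients.
Solving, Q(m) = -6m² - 6m - 6.
The constant term is Q(0) = -6.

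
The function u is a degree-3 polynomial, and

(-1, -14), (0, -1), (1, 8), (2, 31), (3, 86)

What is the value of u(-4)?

Write u(k) = ak³ + bk² + ck + d; the 5 given values yield a linear system in the 4 coefficients.
Solving, u(k) = 3k³ - 2k² + 8k - 1.
Then u(-4) = -257.

-257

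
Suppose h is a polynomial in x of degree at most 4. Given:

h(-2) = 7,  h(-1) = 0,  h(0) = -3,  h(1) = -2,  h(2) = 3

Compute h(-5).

Write h(x) = ax^4 + bx³ + cx² + dx + e; the 5 given values yield a linear system in the 5 coefficients.
Solving, the top 2 coefficients vanish, and h(x) = 2x² - x - 3.
Then h(-5) = 52.

52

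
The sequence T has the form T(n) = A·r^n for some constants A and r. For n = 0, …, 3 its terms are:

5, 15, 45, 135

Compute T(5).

Consecutive ratio: 15/5 = 3, and 45/15 = 3, so r = 3.
Then A·3^0 = 5 gives A = 5, and T(n) = 5·3^n.
T(5) = 5·3^5 = 1215.

1215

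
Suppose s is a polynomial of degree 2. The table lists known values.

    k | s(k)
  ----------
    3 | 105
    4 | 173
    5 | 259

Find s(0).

Write s(k) = ak² + bk + c; the 3 given values yield a linear system in the 3 coefficients.
Solving, s(k) = 9k² + 5k + 9.
Then s(0) = 9.

9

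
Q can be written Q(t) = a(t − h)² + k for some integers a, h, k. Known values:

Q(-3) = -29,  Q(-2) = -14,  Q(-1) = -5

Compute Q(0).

-2

First differences 15, 9; second difference -6 = 2a, so a = -3.
Expanding, the t-coefficient is −2ah = 6h; matching it to the data gives h = 0, and then k = -2.
So Q(t) = -3(t + 0)² − 2.
Q(0) = -3·0² − 2 = -2.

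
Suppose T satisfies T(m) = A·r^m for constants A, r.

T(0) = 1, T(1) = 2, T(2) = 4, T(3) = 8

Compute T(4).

16

Consecutive ratio: 2/1 = 2, and 4/2 = 2, so r = 2.
Then A·2^0 = 1 gives A = 1, and T(m) = 1·2^m.
T(4) = 1·2^4 = 16.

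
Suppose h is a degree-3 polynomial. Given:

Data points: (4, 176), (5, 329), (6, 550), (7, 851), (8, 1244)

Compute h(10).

2354

First differences: 153, 221, 301, 393. Second differences: 68, 80, 92. Third differences: 12, 12.
Level-3 differences are constant, so h has degree 3.
Fitting a degree-3 polynomial gives h(x) = 2x³ + 4x² - 5x + 4.
Then h(10) = 2354.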